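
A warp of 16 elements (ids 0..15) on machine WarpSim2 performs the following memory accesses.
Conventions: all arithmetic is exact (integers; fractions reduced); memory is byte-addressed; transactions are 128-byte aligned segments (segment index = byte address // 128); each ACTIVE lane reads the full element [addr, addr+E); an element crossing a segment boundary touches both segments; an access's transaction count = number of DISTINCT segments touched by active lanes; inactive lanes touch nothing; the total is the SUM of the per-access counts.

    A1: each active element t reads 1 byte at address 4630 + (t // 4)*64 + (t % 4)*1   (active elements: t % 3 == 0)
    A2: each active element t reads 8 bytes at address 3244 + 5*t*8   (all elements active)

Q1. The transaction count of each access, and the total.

A1: 2 transactions
A2: 6 transactions

Answer: 2,6; total 8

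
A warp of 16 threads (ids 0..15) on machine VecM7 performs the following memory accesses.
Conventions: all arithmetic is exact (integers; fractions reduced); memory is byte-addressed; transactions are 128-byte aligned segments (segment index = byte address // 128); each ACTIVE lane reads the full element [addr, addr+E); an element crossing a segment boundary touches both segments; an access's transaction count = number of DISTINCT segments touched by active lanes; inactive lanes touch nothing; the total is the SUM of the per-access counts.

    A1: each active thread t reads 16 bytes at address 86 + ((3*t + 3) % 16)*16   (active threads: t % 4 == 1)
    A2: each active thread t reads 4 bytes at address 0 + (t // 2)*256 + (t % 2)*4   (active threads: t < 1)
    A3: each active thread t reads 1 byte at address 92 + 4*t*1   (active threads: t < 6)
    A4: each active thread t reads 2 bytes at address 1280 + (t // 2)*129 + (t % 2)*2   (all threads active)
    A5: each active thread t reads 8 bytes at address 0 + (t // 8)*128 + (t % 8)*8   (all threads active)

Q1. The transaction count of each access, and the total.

A1: 3 transactions
A2: 1 transaction
A3: 1 transaction
A4: 8 transactions
A5: 2 transactions

Answer: 3,1,1,8,2; total 15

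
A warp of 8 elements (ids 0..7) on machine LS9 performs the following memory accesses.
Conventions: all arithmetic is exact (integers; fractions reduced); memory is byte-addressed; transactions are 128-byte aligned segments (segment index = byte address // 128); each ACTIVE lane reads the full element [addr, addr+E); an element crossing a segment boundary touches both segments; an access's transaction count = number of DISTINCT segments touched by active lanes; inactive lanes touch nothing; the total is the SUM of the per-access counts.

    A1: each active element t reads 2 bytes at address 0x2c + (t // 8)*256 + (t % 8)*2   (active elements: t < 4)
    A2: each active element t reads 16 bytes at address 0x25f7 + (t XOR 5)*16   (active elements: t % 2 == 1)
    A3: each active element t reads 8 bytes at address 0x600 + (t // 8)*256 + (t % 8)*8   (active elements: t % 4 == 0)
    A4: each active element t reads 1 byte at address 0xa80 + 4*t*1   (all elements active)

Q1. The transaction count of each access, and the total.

A1: 1 transaction
A2: 2 transactions
A3: 1 transaction
A4: 1 transaction

Answer: 1,2,1,1; total 5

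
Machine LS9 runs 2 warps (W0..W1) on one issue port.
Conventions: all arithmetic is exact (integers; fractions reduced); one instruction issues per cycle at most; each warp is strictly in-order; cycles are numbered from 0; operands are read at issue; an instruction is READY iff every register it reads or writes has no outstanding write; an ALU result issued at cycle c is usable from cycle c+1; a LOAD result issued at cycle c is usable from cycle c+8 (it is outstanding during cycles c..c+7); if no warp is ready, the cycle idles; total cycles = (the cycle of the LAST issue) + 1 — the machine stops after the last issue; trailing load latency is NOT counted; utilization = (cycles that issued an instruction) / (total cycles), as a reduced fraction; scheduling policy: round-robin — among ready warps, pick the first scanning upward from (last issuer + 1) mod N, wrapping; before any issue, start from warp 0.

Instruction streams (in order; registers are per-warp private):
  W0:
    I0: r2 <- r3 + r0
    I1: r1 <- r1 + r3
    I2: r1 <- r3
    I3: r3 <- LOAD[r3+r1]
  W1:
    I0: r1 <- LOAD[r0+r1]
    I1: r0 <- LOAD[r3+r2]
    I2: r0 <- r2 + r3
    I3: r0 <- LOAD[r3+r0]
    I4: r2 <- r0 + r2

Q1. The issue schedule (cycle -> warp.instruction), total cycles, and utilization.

cycle 0: W0.I0
cycle 1: W1.I0
cycle 2: W0.I1
cycle 3: W1.I1
cycle 4: W0.I2
cycle 5: W0.I3
cycle 6: idle
cycle 7: idle
cycle 8: idle
cycle 9: idle
cycle 10: idle
cycle 11: W1.I2
cycle 12: W1.I3
cycle 13: idle
cycle 14: idle
cycle 15: idle
cycle 16: idle
cycle 17: idle
cycle 18: idle
cycle 19: idle
cycle 20: W1.I4

Answer: 21 cycles, utilization 3/7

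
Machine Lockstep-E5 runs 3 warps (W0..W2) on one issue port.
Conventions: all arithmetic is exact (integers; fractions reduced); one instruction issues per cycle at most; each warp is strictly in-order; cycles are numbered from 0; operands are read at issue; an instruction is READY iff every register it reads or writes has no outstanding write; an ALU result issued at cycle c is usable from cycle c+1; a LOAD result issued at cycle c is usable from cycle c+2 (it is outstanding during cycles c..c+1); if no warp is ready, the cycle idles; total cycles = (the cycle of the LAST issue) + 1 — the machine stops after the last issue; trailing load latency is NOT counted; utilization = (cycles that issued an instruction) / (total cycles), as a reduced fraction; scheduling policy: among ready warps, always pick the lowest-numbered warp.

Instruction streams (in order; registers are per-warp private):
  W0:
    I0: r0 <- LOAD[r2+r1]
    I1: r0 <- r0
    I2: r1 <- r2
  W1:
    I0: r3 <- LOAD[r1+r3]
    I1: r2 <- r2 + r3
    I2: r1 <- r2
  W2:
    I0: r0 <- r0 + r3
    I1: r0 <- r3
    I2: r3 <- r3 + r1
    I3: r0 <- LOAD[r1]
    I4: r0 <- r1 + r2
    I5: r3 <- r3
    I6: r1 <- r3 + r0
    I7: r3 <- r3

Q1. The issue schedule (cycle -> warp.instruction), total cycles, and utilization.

cycle 0: W0.I0
cycle 1: W1.I0
cycle 2: W0.I1
cycle 3: W0.I2
cycle 4: W1.I1
cycle 5: W1.I2
cycle 6: W2.I0
cycle 7: W2.I1
cycle 8: W2.I2
cycle 9: W2.I3
cycle 10: idle
cycle 11: W2.I4
cycle 12: W2.I5
cycle 13: W2.I6
cycle 14: W2.I7

Answer: 15 cycles, utilization 14/15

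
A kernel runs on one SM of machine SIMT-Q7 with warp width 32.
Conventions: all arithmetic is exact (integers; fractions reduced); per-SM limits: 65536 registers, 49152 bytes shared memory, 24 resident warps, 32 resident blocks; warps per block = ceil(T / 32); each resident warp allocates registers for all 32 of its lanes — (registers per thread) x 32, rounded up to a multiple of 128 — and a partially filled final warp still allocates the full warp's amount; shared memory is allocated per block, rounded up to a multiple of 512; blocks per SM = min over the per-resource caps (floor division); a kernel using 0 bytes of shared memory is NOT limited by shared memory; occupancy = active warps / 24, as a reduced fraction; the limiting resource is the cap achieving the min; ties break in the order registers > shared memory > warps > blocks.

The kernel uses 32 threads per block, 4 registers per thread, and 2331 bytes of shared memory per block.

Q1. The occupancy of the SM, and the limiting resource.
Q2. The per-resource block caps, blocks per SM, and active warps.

Answer: occupancy 19/24, limited by shared memory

registers: 512 blocks
shared memory: 19 blocks
warps: 24 blocks
blocks: 32 blocks

Answer: 19 blocks, 19 active warps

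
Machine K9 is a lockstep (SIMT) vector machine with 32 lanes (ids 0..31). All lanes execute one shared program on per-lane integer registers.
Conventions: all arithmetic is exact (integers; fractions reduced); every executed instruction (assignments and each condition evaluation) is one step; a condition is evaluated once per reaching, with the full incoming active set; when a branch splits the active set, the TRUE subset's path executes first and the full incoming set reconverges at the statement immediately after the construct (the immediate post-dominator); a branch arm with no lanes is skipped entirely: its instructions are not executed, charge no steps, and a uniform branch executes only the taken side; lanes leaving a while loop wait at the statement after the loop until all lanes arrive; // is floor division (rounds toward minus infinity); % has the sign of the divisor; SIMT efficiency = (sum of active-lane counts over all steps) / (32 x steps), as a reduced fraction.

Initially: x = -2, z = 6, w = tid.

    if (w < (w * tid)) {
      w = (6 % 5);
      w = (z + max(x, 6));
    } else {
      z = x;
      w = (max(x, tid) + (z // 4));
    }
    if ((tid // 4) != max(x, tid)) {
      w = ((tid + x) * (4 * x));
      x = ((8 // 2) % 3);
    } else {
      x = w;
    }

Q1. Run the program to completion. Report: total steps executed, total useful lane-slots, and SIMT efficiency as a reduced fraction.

Answer: 9 steps, 191 useful, 191/288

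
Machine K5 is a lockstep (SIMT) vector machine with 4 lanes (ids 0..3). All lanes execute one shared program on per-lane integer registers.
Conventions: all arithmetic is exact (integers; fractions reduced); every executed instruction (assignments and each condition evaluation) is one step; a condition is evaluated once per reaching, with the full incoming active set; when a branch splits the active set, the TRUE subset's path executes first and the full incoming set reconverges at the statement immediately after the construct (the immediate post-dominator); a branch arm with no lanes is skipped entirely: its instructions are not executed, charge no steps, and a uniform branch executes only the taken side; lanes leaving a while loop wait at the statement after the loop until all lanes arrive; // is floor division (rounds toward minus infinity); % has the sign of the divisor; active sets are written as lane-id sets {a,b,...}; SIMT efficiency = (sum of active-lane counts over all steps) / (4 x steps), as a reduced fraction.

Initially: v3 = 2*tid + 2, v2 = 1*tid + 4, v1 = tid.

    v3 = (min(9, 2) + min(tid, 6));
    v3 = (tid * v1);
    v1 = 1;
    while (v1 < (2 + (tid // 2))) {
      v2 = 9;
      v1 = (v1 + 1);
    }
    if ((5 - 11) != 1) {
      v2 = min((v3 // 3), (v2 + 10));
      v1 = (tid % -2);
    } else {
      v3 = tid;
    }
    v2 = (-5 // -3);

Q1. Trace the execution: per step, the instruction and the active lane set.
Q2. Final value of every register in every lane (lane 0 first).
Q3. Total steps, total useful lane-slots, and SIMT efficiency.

step 0: v3 <- (min(9, 2) + min(tid, 6)) {0,1,2,3}
step 1: v3 <- (tid * v1)             {0,1,2,3}
step 2: v1 <- 1                      {0,1,2,3}
step 3: eval (v1 < (2 + (tid // 2))) {0,1,2,3}
step 4: v2 <- 9                      {0,1,2,3}
step 5: v1 <- (v1 + 1)               {0,1,2,3}
step 6: eval (v1 < (2 + (tid // 2))) {0,1,2,3}
step 7: v2 <- 9                      {2,3}
step 8: v1 <- (v1 + 1)               {2,3}
step 9: eval (v1 < (2 + (tid // 2))) {2,3}
step 10: eval ((5 - 11) != 1)         {0,1,2,3}
step 11: v2 <- min((v3 // 3), (v2 + 10)) {0,1,2,3}
step 12: v1 <- (tid % -2)             {0,1,2,3}
step 13: v2 <- (-5 // -3)             {0,1,2,3}

Answer: 14 steps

v3: 0,1,4,9
v2: 1,1,1,1
v1: 0,-1,0,-1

steps = 14; useful = 50; efficiency = 50/56 = 25/28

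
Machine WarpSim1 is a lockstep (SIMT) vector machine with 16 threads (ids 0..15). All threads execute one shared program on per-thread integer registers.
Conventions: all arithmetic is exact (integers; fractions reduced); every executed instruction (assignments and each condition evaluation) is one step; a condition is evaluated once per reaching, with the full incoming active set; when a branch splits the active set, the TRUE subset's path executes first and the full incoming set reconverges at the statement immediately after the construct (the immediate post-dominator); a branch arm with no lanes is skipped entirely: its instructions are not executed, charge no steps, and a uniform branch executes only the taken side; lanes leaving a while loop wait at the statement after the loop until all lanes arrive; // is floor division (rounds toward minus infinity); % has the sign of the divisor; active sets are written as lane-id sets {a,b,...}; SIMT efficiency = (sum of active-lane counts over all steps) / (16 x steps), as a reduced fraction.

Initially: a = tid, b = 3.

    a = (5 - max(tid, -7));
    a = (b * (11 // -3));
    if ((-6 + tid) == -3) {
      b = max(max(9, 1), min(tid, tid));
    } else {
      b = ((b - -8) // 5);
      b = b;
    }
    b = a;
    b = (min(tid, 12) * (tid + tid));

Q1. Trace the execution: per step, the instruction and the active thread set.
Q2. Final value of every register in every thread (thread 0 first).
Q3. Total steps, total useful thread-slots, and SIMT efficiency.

step 0: a <- (5 - max(tid, -7))      {0,1,2,3,4,5,6,7,8,9,10,11,12,13,14,15}
step 1: a <- (b * (11 // -3))        {0,1,2,3,4,5,6,7,8,9,10,11,12,13,14,15}
step 2: eval ((-6 + tid) == -3)      {0,1,2,3,4,5,6,7,8,9,10,11,12,13,14,15}
step 3: b <- max(max(9, 1), min(tid, tid)) {3}
step 4: b <- ((b - -8) // 5)         {0,1,2,4,5,6,7,8,9,10,11,12,13,14,15}
step 5: b <- b                       {0,1,2,4,5,6,7,8,9,10,11,12,13,14,15}
step 6: b <- a                       {0,1,2,3,4,5,6,7,8,9,10,11,12,13,14,15}
step 7: b <- (min(tid, 12) * (tid + tid)) {0,1,2,3,4,5,6,7,8,9,10,11,12,13,14,15}

Answer: 8 steps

a: -12,-12,-12,-12,-12,-12,-12,-12,-12,-12,-12,-12,-12,-12,-12,-12
b: 0,2,8,18,32,50,72,98,128,162,200,242,288,312,336,360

steps = 8; useful = 111; efficiency = 111/128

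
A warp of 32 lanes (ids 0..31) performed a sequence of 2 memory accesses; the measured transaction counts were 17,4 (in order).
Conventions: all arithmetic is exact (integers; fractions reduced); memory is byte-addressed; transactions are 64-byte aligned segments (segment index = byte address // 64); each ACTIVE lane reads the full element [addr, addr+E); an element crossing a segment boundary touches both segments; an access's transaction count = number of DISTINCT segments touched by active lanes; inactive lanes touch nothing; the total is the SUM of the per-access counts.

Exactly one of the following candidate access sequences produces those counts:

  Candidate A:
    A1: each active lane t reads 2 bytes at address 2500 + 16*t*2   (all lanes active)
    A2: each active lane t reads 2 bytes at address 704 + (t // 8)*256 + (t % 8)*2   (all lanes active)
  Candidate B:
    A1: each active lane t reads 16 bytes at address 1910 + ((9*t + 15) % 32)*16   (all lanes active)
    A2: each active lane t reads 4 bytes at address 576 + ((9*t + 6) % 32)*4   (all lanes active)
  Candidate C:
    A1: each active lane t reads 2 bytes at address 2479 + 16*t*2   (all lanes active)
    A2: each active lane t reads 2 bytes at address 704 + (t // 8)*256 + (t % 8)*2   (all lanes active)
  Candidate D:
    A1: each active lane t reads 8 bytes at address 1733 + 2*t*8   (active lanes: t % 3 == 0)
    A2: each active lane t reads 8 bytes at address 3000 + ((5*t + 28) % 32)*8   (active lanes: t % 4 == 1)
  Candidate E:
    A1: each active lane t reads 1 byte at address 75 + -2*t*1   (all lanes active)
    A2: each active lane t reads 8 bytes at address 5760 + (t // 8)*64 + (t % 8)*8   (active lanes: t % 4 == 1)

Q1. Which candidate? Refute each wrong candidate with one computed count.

A: A1 gives 16 transactions, not 17
B: A1 gives 9 transactions, not 17
D: A1 gives 8 transactions, not 17
E: A1 gives 2 transactions, not 17
C: all counts match (17,4)

Answer: C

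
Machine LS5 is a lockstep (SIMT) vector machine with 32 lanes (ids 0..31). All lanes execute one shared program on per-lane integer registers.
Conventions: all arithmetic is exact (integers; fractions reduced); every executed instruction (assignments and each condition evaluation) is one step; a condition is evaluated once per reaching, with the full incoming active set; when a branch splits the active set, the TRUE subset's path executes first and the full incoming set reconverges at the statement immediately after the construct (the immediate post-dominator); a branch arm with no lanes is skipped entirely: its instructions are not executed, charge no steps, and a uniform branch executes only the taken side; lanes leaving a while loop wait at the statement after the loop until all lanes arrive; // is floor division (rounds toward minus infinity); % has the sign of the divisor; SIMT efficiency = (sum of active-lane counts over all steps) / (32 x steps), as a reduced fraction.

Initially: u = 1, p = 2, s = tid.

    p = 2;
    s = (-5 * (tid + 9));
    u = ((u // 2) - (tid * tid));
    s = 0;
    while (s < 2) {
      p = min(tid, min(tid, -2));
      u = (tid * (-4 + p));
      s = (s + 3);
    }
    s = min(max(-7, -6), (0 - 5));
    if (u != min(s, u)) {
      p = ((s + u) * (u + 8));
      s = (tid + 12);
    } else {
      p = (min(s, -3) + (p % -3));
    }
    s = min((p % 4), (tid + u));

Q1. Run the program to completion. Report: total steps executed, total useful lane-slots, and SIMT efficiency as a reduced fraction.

Answer: 15 steps, 417 useful, 139/160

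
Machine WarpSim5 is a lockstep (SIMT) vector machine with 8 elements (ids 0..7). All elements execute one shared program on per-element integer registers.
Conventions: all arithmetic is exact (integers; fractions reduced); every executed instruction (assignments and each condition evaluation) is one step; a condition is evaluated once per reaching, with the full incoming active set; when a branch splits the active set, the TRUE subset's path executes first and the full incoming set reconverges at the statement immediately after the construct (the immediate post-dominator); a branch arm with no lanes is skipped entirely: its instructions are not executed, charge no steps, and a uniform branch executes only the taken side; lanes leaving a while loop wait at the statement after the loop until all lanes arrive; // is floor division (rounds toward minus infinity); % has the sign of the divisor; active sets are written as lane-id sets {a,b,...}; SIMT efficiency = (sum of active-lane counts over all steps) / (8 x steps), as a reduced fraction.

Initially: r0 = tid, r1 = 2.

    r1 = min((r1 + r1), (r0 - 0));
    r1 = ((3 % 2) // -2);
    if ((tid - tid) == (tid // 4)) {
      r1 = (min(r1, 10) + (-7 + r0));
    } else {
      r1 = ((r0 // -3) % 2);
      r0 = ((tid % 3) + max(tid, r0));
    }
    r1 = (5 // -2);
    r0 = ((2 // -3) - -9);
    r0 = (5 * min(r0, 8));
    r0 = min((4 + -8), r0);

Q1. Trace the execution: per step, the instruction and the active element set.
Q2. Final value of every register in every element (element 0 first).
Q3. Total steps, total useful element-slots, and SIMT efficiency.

step 0: r1 <- min((r1 + r1), (r0 - 0)) {0,1,2,3,4,5,6,7}
step 1: r1 <- ((3 % 2) // -2)        {0,1,2,3,4,5,6,7}
step 2: eval ((tid - tid) == (tid // 4)) {0,1,2,3,4,5,6,7}
step 3: r1 <- (min(r1, 10) + (-7 + r0)) {0,1,2,3}
step 4: r1 <- ((r0 // -3) % 2)       {4,5,6,7}
step 5: r0 <- ((tid % 3) + max(tid, r0)) {4,5,6,7}
step 6: r1 <- (5 // -2)              {0,1,2,3,4,5,6,7}
step 7: r0 <- ((2 // -3) - -9)       {0,1,2,3,4,5,6,7}
step 8: r0 <- (5 * min(r0, 8))       {0,1,2,3,4,5,6,7}
step 9: r0 <- min((4 + -8), r0)      {0,1,2,3,4,5,6,7}

Answer: 10 steps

r0: -4,-4,-4,-4,-4,-4,-4,-4
r1: -3,-3,-3,-3,-3,-3,-3,-3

steps = 10; useful = 68; efficiency = 68/80 = 17/20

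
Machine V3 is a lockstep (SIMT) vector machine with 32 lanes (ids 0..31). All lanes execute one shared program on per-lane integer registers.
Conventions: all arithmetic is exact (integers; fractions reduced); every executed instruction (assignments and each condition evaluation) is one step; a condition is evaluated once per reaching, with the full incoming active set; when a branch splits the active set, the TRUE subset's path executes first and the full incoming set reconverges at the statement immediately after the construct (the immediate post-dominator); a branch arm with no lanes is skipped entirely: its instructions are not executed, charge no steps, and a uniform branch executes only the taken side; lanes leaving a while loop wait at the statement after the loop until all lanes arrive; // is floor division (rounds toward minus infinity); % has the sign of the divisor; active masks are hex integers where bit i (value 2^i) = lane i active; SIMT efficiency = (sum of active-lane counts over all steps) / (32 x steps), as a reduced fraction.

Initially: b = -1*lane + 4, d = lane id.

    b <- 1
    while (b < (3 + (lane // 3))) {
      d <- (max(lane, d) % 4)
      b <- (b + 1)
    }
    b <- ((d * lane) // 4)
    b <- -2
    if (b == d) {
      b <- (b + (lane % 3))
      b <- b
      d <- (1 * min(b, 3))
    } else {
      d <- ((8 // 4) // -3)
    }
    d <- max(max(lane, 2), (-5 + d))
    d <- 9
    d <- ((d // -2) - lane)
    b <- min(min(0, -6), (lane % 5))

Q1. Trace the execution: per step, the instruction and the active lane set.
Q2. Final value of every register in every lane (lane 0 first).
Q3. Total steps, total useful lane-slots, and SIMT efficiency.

step 0: b <- 1                       0xffffffff
step 1: eval (b < (3 + (lane // 3))) 0xffffffff
step 2: d <- (max(lane, d) % 4)      0xffffffff
step 3: b <- (b + 1)                 0xffffffff
step 4: eval (b < (3 + (lane // 3))) 0xffffffff
step 5: d <- (max(lane, d) % 4)      0xffffffff
step 6: b <- (b + 1)                 0xffffffff
step 7: eval (b < (3 + (lane // 3))) 0xffffffff
step 8: d <- (max(lane, d) % 4)      0xfffffff8
step 9: b <- (b + 1)                 0xfffffff8
step 10: eval (b < (3 + (lane // 3))) 0xfffffff8
step 11: d <- (max(lane, d) % 4)      0xffffffc0
step 12: b <- (b + 1)                 0xffffffc0
step 13: eval (b < (3 + (lane // 3))) 0xffffffc0
step 14: d <- (max(lane, d) % 4)      0xfffffe00
step 15: b <- (b + 1)                 0xfffffe00
step 16: eval (b < (3 + (lane // 3))) 0xfffffe00
step 17: d <- (max(lane, d) % 4)      0xfffff000
step 18: b <- (b + 1)                 0xfffff000
step 19: eval (b < (3 + (lane // 3))) 0xfffff000
step 20: d <- (max(lane, d) % 4)      0xffff8000
step 21: b <- (b + 1)                 0xffff8000
step 22: eval (b < (3 + (lane // 3))) 0xffff8000
step 23: d <- (max(lane, d) % 4)      0xfffc0000
step 24: b <- (b + 1)                 0xfffc0000
step 25: eval (b < (3 + (lane // 3))) 0xfffc0000
step 26: d <- (max(lane, d) % 4)      0xffe00000
step 27: b <- (b + 1)                 0xffe00000
step 28: eval (b < (3 + (lane // 3))) 0xffe00000
step 29: d <- (max(lane, d) % 4)      0xff000000
step 30: b <- (b + 1)                 0xff000000
step 31: eval (b < (3 + (lane // 3))) 0xff000000
step 32: d <- (max(lane, d) % 4)      0xf8000000
step 33: b <- (b + 1)                 0xf8000000
step 34: eval (b < (3 + (lane // 3))) 0xf8000000
step 35: d <- (max(lane, d) % 4)      0xc0000000
step 36: b <- (b + 1)                 0xc0000000
step 37: eval (b < (3 + (lane // 3))) 0xc0000000
step 38: b <- ((d * lane) // 4)       0xffffffff
step 39: b <- -2                      0xffffffff
step 40: eval (b == d)                0xffffffff
step 41: d <- ((8 // 4) // -3)        0xffffffff
step 42: d <- max(max(lane, 2), (-5 + d)) 0xffffffff
step 43: d <- 9                       0xffffffff
step 44: d <- ((d // -2) - lane)      0xffffffff
step 45: b <- min(min(0, -6), (lane % 5)) 0xffffffff

Answer: 46 steps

b: -6,-6,-6,-6,-6,-6,-6,-6,-6,-6,-6,-6,-6,-6,-6,-6,-6,-6,-6,-6,-6,-6,-6,-6,-6,-6,-6,-6,-6,-6,-6,-6
d: -5,-6,-7,-8,-9,-10,-11,-12,-13,-14,-15,-16,-17,-18,-19,-20,-21,-22,-23,-24,-25,-26,-27,-28,-29,-30,-31,-32,-33,-34,-35,-36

steps = 46; useful = 977; efficiency = 977/1472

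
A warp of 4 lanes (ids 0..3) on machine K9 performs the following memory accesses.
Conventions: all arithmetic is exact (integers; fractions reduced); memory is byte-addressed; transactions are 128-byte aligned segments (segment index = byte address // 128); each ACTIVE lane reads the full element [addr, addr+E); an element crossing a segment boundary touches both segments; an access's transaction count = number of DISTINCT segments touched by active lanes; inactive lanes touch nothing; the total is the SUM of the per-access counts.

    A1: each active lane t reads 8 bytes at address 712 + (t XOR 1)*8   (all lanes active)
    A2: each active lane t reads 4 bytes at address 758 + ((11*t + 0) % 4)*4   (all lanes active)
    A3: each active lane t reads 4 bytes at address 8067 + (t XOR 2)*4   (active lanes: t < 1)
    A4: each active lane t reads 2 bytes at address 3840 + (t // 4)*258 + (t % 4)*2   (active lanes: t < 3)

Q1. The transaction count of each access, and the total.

A1: 1 transaction
A2: 2 transactions
A3: 1 transaction
A4: 1 transaction

Answer: 1,2,1,1; total 5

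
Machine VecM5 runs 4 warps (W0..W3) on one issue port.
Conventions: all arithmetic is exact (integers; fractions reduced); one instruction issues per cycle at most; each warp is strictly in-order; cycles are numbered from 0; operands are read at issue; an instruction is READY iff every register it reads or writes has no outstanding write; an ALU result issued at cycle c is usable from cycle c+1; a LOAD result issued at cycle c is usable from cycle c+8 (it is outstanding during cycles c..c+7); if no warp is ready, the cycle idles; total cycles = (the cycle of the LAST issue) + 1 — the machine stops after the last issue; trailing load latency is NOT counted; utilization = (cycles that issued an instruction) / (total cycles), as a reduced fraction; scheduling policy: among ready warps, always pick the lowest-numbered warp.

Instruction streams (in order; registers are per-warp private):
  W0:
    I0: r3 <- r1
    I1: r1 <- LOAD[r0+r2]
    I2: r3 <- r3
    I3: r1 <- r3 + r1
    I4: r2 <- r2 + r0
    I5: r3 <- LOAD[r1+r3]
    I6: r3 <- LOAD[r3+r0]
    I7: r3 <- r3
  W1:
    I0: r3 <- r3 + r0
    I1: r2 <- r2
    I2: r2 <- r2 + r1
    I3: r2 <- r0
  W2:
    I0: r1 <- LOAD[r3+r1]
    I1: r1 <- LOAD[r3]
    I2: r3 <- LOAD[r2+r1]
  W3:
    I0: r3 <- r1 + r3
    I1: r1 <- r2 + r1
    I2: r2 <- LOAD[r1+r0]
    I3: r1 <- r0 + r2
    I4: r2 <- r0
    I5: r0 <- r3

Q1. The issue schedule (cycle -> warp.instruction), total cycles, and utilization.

cycle 0: W0.I0
cycle 1: W0.I1
cycle 2: W0.I2
cycle 3: W1.I0
cycle 4: W1.I1
cycle 5: W1.I2
cycle 6: W1.I3
cycle 7: W2.I0
cycle 8: W3.I0
cycle 9: W0.I3
cycle 10: W0.I4
cycle 11: W0.I5
cycle 12: W3.I1
cycle 13: W3.I2
cycle 14: idle
cycle 15: W2.I1
cycle 16: idle
cycle 17: idle
cycle 18: idle
cycle 19: W0.I6
cycle 20: idle
cycle 21: W3.I3
cycle 22: W3.I4
cycle 23: W2.I2
cycle 24: W3.I5
cycle 25: idle
cycle 26: idle
cycle 27: W0.I7

Answer: 28 cycles, utilization 3/4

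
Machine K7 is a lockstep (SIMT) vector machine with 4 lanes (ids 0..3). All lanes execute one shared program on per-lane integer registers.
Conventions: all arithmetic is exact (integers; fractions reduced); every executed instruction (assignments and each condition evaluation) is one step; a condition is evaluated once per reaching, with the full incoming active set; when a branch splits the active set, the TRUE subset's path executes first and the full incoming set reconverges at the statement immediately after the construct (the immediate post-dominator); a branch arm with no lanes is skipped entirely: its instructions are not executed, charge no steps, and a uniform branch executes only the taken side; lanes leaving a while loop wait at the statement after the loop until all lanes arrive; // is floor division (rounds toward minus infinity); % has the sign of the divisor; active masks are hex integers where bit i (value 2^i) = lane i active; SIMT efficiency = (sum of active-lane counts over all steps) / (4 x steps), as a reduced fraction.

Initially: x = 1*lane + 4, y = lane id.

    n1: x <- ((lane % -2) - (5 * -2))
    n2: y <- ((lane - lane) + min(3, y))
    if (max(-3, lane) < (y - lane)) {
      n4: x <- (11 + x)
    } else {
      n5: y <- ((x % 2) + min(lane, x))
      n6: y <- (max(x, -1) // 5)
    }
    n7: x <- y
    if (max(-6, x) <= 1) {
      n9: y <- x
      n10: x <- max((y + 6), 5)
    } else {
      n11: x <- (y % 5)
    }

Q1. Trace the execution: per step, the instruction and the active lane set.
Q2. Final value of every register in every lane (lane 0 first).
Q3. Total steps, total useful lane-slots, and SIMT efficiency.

step 0: x <- ((lane % -2) - (5 * -2)) 0xf
step 1: y <- ((lane - lane) + min(3, y)) 0xf
step 2: eval (max(-3, lane) < (y - lane)) 0xf
step 3: y <- ((x % 2) + min(lane, x)) 0xf
step 4: y <- (max(x, -1) // 5)       0xf
step 5: x <- y                       0xf
step 6: eval (max(-6, x) <= 1)       0xf
step 7: y <- x                       0xa
step 8: x <- max((y + 6), 5)         0xa
step 9: x <- (y % 5)                 0x5

Answer: 10 steps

x: 2,7,2,7
y: 2,1,2,1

steps = 10; useful = 34; efficiency = 34/40 = 17/20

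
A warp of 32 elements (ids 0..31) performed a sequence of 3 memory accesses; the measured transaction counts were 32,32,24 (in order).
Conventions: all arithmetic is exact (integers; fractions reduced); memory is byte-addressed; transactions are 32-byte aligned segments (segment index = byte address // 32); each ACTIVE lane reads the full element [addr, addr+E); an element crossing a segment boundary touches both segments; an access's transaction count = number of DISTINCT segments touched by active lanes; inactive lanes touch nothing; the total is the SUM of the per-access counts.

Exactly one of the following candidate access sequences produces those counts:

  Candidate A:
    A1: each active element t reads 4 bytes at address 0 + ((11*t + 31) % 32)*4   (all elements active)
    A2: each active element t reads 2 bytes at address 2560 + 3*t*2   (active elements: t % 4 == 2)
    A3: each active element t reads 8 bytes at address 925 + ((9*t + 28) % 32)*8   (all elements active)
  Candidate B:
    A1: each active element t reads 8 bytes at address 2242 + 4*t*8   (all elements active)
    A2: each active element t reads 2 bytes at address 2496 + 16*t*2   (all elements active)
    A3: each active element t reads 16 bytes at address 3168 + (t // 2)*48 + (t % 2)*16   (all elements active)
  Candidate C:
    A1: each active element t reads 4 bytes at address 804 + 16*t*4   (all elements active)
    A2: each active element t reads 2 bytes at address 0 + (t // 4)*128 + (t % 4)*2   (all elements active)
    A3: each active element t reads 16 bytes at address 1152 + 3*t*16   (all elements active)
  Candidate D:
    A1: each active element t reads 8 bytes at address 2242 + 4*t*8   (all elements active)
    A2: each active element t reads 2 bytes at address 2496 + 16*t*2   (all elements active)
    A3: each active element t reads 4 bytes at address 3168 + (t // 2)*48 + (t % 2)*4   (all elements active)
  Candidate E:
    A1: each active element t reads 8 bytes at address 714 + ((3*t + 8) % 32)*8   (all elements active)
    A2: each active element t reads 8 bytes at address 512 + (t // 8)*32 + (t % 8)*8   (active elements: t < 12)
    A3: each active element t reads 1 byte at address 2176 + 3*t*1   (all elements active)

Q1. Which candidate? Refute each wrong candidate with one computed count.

A: A1 gives 4 transactions, not 32
C: A2 gives 8 transactions, not 32
D: A3 gives 16 transactions, not 24
E: A1 gives 9 transactions, not 32
B: all counts match (32,32,24)

Answer: B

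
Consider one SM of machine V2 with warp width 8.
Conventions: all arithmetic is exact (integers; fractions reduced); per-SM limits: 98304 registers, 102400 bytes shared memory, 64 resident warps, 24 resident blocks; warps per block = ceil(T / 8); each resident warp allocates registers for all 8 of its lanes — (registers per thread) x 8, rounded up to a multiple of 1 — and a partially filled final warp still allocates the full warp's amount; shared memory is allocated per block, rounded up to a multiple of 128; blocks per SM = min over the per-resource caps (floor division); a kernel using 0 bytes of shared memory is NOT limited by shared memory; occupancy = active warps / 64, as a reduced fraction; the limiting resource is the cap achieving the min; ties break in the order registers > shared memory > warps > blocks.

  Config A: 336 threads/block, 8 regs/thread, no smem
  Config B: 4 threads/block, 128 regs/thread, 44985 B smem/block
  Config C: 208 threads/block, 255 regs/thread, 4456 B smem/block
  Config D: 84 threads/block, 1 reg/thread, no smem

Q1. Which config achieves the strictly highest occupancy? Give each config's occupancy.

occupancies: A 21/32, B 1/32, C 13/32, D 55/64

Answer: D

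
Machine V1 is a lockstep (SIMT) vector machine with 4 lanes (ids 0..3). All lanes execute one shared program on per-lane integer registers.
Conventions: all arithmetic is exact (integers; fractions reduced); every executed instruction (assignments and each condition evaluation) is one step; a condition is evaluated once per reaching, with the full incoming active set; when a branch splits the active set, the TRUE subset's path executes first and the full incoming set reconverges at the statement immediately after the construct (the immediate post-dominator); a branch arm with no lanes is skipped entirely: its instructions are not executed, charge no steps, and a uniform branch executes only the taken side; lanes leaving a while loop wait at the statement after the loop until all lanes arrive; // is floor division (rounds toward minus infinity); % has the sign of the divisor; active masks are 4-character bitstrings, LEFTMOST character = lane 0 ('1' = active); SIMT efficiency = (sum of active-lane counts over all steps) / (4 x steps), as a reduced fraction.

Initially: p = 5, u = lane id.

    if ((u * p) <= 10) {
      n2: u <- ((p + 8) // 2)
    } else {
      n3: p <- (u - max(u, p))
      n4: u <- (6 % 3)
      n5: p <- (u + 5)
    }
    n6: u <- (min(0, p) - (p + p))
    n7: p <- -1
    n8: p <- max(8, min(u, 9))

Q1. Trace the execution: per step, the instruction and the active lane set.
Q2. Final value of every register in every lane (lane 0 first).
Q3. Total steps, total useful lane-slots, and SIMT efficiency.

step 0: eval ((u * p) <= 10)         1111
step 1: u <- ((p + 8) // 2)          1110
step 2: p <- (u - max(u, p))         0001
step 3: u <- (6 % 3)                 0001
step 4: p <- (u + 5)                 0001
step 5: u <- (min(0, p) - (p + p))   1111
step 6: p <- -1                      1111
step 7: p <- max(8, min(u, 9))       1111

Answer: 8 steps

p: 8,8,8,8
u: -10,-10,-10,-10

steps = 8; useful = 22; efficiency = 22/32 = 11/16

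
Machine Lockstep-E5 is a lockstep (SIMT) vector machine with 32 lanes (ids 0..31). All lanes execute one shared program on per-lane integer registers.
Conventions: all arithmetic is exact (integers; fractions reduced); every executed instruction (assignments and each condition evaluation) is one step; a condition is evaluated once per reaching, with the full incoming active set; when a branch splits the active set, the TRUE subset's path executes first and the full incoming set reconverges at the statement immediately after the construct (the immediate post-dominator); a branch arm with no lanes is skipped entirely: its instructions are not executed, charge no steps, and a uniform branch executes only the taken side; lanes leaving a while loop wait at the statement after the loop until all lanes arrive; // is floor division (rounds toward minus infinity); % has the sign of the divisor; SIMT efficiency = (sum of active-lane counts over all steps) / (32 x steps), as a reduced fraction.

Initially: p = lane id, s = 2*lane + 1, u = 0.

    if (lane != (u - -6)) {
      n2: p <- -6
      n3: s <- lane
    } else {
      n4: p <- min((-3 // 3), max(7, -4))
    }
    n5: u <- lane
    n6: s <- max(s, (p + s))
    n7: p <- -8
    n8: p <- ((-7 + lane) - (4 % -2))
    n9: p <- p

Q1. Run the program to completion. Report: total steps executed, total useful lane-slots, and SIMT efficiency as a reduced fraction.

Answer: 9 steps, 255 useful, 85/96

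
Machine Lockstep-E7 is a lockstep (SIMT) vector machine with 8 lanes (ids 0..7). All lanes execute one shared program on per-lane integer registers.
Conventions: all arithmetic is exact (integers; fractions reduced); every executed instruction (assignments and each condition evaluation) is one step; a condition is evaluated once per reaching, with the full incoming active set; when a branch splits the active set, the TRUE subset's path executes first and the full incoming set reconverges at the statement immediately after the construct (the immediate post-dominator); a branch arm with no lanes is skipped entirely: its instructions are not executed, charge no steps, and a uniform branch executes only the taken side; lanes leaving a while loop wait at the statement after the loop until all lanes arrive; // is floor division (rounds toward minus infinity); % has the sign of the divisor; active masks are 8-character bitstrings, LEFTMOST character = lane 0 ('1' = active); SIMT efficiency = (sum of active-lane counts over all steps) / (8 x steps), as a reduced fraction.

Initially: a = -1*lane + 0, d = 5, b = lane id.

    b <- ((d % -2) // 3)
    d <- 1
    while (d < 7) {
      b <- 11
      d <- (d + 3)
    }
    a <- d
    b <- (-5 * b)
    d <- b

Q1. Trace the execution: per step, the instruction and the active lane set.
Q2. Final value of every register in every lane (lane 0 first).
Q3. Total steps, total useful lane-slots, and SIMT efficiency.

step 0: b <- ((d % -2) // 3)         11111111
step 1: d <- 1                       11111111
step 2: eval (d < 7)                 11111111
step 3: b <- 11                      11111111
step 4: d <- (d + 3)                 11111111
step 5: eval (d < 7)                 11111111
step 6: b <- 11                      11111111
step 7: d <- (d + 3)                 11111111
step 8: eval (d < 7)                 11111111
step 9: a <- d                       11111111
step 10: b <- (-5 * b)                11111111
step 11: d <- b                       11111111

Answer: 12 steps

a: 7,7,7,7,7,7,7,7
d: -55,-55,-55,-55,-55,-55,-55,-55
b: -55,-55,-55,-55,-55,-55,-55,-55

steps = 12; useful = 96; efficiency = 96/96 = 1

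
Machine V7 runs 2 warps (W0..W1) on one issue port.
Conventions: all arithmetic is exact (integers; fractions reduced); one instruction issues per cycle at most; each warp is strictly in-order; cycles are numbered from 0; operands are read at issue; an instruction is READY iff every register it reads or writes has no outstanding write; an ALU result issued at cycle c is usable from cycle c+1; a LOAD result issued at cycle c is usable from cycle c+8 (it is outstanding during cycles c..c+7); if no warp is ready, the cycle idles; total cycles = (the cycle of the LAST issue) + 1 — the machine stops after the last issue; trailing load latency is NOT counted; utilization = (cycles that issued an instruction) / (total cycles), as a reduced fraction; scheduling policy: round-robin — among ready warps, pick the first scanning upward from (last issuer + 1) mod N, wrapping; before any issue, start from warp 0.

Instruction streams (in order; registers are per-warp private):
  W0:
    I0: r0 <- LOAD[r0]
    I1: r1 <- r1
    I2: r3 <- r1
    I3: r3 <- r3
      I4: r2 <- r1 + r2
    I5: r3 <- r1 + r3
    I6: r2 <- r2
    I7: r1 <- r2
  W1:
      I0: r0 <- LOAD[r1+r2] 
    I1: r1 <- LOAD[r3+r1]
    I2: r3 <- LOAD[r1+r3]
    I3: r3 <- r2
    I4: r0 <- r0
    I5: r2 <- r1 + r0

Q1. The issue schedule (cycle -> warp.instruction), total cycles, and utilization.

cycle 0: W0.I0
cycle 1: W1.I0
cycle 2: W0.I1
cycle 3: W1.I1
cycle 4: W0.I2
cycle 5: W0.I3
cycle 6: W0.I4
cycle 7: W0.I5
cycle 8: W0.I6
cycle 9: W0.I7
cycle 10: idle
cycle 11: W1.I2
cycle 12: idle
cycle 13: idle
cycle 14: idle
cycle 15: idle
cycle 16: idle
cycle 17: idle
cycle 18: idle
cycle 19: W1.I3
cycle 20: W1.I4
cycle 21: W1.I5

Answer: 22 cycles, utilization 7/11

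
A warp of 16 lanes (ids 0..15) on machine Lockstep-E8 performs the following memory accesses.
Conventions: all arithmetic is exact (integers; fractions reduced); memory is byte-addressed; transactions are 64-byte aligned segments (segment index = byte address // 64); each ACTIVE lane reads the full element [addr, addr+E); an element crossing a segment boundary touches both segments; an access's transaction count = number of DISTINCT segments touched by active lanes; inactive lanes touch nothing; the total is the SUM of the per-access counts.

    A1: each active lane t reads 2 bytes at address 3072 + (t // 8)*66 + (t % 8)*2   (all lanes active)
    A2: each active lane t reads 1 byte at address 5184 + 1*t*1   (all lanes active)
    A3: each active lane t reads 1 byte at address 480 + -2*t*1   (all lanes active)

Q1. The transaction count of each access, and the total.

A1: 2 transactions
A2: 1 transaction
A3: 1 transaction

Answer: 2,1,1; total 4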